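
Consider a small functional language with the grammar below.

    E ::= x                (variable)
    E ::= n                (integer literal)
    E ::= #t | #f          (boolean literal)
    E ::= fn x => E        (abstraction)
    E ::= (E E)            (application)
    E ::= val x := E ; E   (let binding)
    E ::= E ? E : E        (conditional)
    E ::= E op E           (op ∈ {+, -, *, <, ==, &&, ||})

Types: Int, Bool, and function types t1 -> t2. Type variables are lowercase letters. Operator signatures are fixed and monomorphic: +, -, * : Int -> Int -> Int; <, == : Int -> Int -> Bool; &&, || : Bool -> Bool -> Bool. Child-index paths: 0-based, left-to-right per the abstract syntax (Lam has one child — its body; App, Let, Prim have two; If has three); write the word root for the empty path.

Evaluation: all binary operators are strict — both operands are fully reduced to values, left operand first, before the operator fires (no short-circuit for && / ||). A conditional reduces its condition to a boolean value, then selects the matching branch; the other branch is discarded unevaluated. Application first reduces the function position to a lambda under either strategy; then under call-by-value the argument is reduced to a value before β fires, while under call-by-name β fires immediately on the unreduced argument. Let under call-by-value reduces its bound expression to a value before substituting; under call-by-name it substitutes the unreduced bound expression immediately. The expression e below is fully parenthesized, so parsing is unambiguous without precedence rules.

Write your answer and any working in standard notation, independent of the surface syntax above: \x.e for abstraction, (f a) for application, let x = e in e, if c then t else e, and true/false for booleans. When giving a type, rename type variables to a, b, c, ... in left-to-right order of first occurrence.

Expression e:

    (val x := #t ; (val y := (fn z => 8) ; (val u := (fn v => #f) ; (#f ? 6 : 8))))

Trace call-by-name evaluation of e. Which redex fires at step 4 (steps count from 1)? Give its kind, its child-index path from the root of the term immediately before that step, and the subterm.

Trace:
step 0: (let x = true in (let y = (\z.8) in (let u = (\v.false) in (if false then 6 else 8))))
step 1: [let@root] (let y = (\z.8) in (let u = (\v.false) in (if false then 6 else 8)))
step 2: [let@root] (let u = (\v.false) in (if false then 6 else 8))
step 3: [let@root] (if false then 6 else 8)
step 4: [if@root] 8

Answer: if at root : (if false then 6 else 8)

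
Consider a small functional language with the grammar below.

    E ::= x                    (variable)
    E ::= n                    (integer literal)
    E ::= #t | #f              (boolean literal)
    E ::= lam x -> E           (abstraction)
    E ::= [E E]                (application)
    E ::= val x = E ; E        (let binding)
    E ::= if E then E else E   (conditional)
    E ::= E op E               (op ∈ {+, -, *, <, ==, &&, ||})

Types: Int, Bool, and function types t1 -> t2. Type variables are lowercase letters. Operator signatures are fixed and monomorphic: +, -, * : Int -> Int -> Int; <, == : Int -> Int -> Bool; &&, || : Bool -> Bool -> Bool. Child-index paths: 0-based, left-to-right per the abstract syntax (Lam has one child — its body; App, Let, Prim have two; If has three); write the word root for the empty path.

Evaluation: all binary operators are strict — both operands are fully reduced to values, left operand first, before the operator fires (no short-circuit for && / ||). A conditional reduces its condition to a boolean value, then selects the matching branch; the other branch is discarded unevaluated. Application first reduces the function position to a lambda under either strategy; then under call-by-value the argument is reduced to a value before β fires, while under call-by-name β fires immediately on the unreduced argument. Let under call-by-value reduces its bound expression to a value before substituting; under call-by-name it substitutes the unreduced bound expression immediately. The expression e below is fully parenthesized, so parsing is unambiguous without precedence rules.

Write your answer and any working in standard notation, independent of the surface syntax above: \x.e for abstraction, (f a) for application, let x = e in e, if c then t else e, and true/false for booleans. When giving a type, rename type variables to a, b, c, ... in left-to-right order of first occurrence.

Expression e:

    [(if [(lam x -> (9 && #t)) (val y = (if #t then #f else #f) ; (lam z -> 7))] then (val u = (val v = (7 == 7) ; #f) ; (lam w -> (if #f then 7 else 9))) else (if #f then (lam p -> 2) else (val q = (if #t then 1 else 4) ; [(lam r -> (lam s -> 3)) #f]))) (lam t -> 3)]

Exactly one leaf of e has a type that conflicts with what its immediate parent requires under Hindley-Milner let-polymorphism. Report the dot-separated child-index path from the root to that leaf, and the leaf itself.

Trace:
  unify Int ~ Bool
  FAIL: mismatch Int ~ Bool

Answer: 0.0.0.0.0 : 9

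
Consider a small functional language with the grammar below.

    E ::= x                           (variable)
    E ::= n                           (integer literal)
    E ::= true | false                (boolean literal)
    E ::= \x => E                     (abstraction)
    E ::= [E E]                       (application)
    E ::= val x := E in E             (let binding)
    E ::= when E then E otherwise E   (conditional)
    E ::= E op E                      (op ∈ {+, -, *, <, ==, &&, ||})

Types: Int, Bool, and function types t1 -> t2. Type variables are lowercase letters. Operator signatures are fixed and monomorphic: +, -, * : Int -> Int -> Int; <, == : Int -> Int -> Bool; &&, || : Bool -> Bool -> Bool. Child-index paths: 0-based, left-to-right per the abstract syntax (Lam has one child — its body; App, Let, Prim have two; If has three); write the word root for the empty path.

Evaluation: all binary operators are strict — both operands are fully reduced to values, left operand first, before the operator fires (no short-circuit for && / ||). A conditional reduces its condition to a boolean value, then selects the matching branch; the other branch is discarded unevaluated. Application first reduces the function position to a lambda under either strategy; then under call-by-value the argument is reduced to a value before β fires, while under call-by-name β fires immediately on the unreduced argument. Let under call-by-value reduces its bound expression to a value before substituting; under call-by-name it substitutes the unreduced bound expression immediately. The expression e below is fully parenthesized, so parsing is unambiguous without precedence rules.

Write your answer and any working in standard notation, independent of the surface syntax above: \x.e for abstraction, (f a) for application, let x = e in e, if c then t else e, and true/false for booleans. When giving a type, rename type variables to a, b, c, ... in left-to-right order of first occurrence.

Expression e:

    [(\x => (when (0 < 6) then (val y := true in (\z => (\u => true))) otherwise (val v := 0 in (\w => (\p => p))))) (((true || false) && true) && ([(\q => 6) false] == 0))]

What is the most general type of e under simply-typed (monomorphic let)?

Working:
  unify Int ~ Int
  unify Int ~ Int
  unify Bool ~ Bool
let y : Bool
\u._ : c -> Bool
\z._ : b -> c -> Bool
let v : Int
p : e
\p._ : e -> e
\w._ : d -> e -> e
  unify b -> c -> Bool ~ d -> e -> e
  unify b ~ d
  unify c -> Bool ~ e -> e
  unify c ~ e
  unify Bool ~ e
\x._ : a -> d -> Bool -> Bool
  unify Bool ~ Bool
  unify Bool ~ Bool
  unify Bool ~ Bool
  unify Bool ~ Bool
  unify Bool ~ Bool
\q._ : f -> Int
  unify f -> Int ~ Bool -> g
  unify f ~ Bool
  unify Int ~ g
_ _ : Int
  unify Int ~ Int
  unify Int ~ Int
  unify Bool ~ Bool
  unify a -> d -> Bool -> Bool ~ Bool -> h
  unify a ~ Bool
  unify d -> Bool -> Bool ~ h
_ _ : d -> Bool -> Bool

Answer: a -> Bool -> Bool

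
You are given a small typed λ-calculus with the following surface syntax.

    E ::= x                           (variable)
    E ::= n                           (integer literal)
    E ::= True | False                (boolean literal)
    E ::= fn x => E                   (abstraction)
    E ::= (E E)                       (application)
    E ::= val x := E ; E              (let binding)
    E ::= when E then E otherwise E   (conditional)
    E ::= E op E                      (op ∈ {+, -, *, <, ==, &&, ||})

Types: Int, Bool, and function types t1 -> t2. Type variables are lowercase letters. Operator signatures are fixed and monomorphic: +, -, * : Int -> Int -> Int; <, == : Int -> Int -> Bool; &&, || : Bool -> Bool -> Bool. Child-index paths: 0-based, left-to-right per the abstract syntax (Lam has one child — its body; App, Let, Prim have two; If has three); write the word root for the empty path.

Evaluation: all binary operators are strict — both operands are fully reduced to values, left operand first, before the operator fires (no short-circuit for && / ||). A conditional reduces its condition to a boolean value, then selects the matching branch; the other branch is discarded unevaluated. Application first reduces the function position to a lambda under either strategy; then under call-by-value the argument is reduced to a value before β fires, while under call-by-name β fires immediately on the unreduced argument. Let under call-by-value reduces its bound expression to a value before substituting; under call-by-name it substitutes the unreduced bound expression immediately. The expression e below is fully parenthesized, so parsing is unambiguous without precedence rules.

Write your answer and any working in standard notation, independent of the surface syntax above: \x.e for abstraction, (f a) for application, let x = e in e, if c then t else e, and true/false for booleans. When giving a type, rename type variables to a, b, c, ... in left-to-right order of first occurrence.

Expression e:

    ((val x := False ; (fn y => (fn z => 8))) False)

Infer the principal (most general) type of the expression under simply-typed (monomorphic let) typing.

Answer: a -> Int

Derivation:
let x : Bool
\z._ : b -> Int
\y._ : a -> b -> Int
  unify a -> b -> Int ~ Bool -> c
  unify a ~ Bool
  unify b -> Int ~ c
_ _ : b -> Int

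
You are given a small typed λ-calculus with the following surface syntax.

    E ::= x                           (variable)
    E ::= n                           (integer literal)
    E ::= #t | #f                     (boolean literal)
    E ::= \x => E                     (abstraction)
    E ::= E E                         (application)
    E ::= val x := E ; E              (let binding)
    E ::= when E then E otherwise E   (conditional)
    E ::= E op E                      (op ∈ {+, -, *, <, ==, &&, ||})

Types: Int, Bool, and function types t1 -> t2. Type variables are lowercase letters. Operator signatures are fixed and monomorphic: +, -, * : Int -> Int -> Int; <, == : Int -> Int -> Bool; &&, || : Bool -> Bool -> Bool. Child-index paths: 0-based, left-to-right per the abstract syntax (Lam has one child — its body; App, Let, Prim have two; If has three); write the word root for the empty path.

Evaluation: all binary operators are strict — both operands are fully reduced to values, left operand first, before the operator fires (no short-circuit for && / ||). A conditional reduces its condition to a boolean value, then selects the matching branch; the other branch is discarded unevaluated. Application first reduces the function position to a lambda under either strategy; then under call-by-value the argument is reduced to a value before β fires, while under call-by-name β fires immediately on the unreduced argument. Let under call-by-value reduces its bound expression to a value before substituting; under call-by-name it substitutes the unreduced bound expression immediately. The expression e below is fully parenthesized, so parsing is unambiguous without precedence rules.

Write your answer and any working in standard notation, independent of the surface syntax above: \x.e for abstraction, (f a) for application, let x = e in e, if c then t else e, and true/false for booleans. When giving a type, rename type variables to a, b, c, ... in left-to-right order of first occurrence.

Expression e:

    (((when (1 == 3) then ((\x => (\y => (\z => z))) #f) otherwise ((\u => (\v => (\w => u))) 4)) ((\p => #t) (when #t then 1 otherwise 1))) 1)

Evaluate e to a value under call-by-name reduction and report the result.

Trace:
step 0: (((if (1 == 3) then ((\x.(\y.(\z.z))) false) else ((\u.(\v.(\w.u))) 4)) ((\p.true) (if true then 1 else 1))) 1)
step 1: [delta@0.0.0] (((if false then ((\x.(\y.(\z.z))) false) else ((\u.(\v.(\w.u))) 4)) ((\p.true) (if true then 1 else 1))) 1)
step 2: [if@0.0] ((((\u.(\v.(\w.u))) 4) ((\p.true) (if true then 1 else 1))) 1)
step 3: [beta@0.0] (((\v.(\w.4)) ((\p.true) (if true then 1 else 1))) 1)
step 4: [beta@0] ((\w.4) 1)
step 5: [beta@root] 4

Answer: 4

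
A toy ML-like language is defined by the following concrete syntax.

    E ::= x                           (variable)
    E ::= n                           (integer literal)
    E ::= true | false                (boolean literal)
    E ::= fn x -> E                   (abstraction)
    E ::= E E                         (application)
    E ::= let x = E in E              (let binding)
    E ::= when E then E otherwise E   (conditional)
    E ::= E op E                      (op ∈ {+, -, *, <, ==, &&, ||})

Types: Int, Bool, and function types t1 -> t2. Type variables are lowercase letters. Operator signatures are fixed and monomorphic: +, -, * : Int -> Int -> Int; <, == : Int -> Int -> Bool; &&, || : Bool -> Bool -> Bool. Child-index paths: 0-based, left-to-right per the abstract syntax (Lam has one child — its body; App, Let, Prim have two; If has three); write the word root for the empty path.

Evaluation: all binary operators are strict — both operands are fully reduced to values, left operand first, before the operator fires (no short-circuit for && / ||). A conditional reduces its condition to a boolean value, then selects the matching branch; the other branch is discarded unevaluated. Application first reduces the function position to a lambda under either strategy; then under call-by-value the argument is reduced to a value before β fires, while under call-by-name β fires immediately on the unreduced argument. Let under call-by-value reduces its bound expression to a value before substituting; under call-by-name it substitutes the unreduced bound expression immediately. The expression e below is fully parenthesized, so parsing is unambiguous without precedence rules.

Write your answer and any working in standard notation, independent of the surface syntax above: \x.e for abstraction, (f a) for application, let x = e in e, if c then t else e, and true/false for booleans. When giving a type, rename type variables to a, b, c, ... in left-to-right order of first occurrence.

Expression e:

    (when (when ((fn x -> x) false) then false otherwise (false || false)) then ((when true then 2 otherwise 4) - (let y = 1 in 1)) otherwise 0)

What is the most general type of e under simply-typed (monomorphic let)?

Derivation:
x : a
\x._ : a -> a
  unify a -> a ~ Bool -> b
  unify a ~ Bool
  unify Bool ~ b
_ _ : Bool
  unify Bool ~ Bool
  unify Bool ~ Bool
  unify Bool ~ Bool
  unify Bool ~ Bool
  unify Bool ~ Bool
  unify Bool ~ Bool
  unify Int ~ Int
  unify Int ~ Int
let y : Int
  unify Int ~ Int
  unify Int ~ Int

Answer: Int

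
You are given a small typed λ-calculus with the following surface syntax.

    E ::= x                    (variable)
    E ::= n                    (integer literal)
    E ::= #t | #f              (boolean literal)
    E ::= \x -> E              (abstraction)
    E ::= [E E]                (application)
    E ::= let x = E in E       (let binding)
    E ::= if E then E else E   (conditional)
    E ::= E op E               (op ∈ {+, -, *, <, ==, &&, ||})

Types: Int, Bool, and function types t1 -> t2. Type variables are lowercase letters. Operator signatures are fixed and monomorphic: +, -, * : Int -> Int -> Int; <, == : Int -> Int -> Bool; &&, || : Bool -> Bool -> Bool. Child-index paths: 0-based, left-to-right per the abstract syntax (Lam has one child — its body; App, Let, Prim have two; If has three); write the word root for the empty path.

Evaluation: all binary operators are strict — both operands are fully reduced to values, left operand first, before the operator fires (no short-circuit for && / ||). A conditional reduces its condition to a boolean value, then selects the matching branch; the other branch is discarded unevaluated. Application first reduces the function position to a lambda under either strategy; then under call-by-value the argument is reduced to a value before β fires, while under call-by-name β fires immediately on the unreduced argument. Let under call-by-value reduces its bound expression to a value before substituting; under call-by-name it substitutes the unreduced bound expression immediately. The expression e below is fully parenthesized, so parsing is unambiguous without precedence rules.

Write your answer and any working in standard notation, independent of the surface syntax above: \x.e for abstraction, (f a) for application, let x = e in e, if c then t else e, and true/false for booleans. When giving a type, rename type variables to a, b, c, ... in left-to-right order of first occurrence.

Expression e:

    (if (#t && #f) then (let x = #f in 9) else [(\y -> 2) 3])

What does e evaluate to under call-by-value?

Trace:
step 0: (if (true && false) then (let x = false in 9) else ((\y.2) 3))
step 1: [delta@0] (if false then (let x = false in 9) else ((\y.2) 3))
step 2: [if@root] ((\y.2) 3)
step 3: [beta@root] 2

Answer: 2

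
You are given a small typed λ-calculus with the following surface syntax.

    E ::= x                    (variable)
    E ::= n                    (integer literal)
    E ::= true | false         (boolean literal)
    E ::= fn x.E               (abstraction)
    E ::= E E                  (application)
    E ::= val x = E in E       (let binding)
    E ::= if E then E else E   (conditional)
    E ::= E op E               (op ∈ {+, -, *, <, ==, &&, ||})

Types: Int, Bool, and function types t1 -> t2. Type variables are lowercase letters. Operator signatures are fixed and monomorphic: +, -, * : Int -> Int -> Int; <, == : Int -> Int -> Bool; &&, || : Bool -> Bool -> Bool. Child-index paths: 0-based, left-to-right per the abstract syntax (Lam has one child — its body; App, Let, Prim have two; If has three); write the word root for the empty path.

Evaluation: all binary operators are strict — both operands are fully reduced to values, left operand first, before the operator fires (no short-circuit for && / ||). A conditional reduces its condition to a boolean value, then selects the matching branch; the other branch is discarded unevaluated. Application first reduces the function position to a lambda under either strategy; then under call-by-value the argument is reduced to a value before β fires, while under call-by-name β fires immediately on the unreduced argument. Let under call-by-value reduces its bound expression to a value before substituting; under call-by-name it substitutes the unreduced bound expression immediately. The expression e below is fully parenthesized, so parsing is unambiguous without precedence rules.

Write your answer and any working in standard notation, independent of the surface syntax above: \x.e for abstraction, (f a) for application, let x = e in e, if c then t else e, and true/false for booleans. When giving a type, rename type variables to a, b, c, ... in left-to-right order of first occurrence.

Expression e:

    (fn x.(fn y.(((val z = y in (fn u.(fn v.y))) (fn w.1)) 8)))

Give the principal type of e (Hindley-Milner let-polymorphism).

Derivation:
y : b
let z : b
y : b
\v._ : d -> b
\u._ : c -> d -> b
\w._ : e -> Int
  unify c -> d -> b ~ (e -> Int) -> f
  unify c ~ e -> Int
  unify d -> b ~ f
_ _ : d -> b
  unify d -> b ~ Int -> g
  unify d ~ Int
  unify b ~ g
_ _ : g
\y._ : g -> g
\x._ : a -> g -> g

Answer: a -> b -> b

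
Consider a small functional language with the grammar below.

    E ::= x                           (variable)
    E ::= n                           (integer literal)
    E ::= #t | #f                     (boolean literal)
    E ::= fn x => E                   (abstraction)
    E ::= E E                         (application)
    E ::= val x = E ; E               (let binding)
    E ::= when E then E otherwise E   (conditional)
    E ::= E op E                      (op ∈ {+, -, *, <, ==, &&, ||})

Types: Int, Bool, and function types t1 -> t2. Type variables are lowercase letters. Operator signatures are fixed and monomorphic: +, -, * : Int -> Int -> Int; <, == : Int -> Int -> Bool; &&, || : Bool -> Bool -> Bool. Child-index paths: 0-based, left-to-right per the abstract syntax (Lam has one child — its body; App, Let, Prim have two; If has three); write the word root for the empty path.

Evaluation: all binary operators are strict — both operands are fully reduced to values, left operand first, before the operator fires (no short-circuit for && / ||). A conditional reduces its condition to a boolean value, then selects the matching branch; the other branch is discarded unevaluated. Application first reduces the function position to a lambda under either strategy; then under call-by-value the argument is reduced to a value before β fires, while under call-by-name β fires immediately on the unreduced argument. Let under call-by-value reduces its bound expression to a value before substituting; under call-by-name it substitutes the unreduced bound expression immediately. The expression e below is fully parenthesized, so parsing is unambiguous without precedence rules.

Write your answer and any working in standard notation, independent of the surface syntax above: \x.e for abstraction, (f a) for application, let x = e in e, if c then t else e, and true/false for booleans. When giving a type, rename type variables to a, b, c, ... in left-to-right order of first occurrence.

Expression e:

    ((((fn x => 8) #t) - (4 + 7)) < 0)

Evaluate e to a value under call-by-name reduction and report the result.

Derivation:
step 0: ((((\x.8) true) - (4 + 7)) < 0)
step 1: [beta@0.0] ((8 - (4 + 7)) < 0)
step 2: [delta@0.1] ((8 - 11) < 0)
step 3: [delta@0] (-3 < 0)
step 4: [delta@root] true

Answer: true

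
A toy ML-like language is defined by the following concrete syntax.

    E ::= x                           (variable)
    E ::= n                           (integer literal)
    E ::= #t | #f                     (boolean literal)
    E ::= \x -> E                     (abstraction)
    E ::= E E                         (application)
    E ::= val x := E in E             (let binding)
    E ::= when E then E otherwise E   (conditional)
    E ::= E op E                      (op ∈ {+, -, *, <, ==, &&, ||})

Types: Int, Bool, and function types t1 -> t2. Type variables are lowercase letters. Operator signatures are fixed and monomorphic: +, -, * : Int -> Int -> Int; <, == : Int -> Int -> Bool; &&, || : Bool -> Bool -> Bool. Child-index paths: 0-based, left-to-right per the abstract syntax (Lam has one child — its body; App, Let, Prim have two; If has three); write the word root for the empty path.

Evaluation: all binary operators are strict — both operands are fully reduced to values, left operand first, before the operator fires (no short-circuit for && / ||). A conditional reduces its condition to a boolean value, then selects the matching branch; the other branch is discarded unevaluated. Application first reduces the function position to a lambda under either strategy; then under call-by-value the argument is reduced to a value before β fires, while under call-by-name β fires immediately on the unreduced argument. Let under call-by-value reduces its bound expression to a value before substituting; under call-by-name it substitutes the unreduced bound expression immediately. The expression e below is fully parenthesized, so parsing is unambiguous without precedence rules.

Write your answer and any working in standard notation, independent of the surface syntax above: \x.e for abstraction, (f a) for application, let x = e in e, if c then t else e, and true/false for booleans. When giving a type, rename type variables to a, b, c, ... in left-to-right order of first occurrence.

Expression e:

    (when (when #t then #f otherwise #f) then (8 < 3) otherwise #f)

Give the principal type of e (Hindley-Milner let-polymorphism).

Answer: Bool

Derivation:
  unify Bool ~ Bool
  unify Bool ~ Bool
  unify Bool ~ Bool
  unify Int ~ Int
  unify Int ~ Int
  unify Bool ~ Bool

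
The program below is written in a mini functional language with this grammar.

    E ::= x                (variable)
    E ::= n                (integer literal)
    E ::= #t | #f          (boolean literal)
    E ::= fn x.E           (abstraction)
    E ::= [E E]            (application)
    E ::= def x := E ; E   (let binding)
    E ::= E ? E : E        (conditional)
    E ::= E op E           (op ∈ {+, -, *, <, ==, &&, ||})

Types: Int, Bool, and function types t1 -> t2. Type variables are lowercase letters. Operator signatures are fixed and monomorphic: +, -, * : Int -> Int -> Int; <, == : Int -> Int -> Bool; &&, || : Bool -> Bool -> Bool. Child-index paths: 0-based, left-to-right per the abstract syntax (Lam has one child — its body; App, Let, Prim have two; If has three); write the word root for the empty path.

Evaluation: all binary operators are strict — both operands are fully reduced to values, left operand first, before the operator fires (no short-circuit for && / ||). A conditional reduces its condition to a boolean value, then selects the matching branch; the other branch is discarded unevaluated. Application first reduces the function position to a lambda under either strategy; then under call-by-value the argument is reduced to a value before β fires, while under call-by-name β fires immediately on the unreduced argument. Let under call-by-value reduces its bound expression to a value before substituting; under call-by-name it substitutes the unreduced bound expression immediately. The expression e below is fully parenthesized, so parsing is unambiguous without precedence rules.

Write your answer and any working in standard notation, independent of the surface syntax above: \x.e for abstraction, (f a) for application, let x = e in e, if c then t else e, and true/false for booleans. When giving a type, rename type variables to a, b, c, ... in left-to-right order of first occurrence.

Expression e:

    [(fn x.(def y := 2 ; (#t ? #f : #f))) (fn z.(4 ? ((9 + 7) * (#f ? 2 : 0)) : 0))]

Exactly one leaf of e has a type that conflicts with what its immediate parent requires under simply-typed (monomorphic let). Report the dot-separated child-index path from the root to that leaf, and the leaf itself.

Answer: 1.0.0 : 4

Working:
let y : Int
  unify Bool ~ Bool
  unify Bool ~ Bool
\x._ : a -> Bool
  unify Int ~ Bool
  FAIL: mismatch Int ~ Bool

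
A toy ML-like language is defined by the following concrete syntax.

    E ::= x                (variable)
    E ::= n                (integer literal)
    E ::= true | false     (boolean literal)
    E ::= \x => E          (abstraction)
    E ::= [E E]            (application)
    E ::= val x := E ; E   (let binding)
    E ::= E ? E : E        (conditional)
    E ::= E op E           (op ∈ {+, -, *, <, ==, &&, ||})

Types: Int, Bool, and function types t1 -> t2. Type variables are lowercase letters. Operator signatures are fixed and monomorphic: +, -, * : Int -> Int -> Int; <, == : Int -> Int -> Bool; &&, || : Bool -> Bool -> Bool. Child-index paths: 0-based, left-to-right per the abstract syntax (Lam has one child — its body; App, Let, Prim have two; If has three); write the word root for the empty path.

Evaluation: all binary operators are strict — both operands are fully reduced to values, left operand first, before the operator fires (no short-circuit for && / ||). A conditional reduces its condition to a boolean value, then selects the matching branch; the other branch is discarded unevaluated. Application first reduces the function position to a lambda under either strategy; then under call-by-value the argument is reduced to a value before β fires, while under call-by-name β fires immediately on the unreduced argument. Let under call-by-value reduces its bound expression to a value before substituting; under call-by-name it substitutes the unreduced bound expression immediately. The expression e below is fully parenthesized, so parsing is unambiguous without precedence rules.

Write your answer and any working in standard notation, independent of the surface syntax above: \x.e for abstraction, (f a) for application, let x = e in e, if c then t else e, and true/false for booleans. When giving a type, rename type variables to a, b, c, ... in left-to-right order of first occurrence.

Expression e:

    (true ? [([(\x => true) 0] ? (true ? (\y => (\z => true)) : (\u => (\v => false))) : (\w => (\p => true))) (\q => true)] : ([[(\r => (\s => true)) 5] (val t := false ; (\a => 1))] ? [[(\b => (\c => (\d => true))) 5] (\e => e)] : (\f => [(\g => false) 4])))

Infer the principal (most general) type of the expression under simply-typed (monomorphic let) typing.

Derivation:
  unify Bool ~ Bool
\x._ : a -> Bool
  unify a -> Bool ~ Int -> b
  unify a ~ Int
  unify Bool ~ b
_ _ : Bool
  unify Bool ~ Bool
  unify Bool ~ Bool
\z._ : d -> Bool
\y._ : c -> d -> Bool
\v._ : f -> Bool
\u._ : e -> f -> Bool
  unify c -> d -> Bool ~ e -> f -> Bool
  unify c ~ e
  unify d -> Bool ~ f -> Bool
  unify d ~ f
  unify Bool ~ Bool
\p._ : h -> Bool
\w._ : g -> h -> Bool
  unify e -> f -> Bool ~ g -> h -> Bool
  unify e ~ g
  unify f -> Bool ~ h -> Bool
  unify f ~ h
  unify Bool ~ Bool
\q._ : i -> Bool
  unify g -> h -> Bool ~ (i -> Bool) -> j
  unify g ~ i -> Bool
  unify h -> Bool ~ j
_ _ : h -> Bool
\s._ : l -> Bool
\r._ : k -> l -> Bool
  unify k -> l -> Bool ~ Int -> m
  unify k ~ Int
  unify l -> Bool ~ m
_ _ : l -> Bool
let t : Bool
\a._ : n -> Int
  unify l -> Bool ~ (n -> Int) -> o
  unify l ~ n -> Int
  unify Bool ~ o
_ _ : Bool
  unify Bool ~ Bool
\d._ : r -> Bool
\c._ : q -> r -> Bool
\b._ : p -> q -> r -> Bool
  unify p -> q -> r -> Bool ~ Int -> s
  unify p ~ Int
  unify q -> r -> Bool ~ s
_ _ : q -> r -> Bool
e : t
\e._ : t -> t
  unify q -> r -> Bool ~ (t -> t) -> u
  unify q ~ t -> t
  unify r -> Bool ~ u
_ _ : r -> Bool
\g._ : w -> Bool
  unify w -> Bool ~ Int -> x
  unify w ~ Int
  unify Bool ~ x
_ _ : Bool
\f._ : v -> Bool
  unify r -> Bool ~ v -> Bool
  unify r ~ v
  unify Bool ~ Bool
  unify h -> Bool ~ v -> Bool
  unify h ~ v
  unify Bool ~ Bool

Answer: a -> Bool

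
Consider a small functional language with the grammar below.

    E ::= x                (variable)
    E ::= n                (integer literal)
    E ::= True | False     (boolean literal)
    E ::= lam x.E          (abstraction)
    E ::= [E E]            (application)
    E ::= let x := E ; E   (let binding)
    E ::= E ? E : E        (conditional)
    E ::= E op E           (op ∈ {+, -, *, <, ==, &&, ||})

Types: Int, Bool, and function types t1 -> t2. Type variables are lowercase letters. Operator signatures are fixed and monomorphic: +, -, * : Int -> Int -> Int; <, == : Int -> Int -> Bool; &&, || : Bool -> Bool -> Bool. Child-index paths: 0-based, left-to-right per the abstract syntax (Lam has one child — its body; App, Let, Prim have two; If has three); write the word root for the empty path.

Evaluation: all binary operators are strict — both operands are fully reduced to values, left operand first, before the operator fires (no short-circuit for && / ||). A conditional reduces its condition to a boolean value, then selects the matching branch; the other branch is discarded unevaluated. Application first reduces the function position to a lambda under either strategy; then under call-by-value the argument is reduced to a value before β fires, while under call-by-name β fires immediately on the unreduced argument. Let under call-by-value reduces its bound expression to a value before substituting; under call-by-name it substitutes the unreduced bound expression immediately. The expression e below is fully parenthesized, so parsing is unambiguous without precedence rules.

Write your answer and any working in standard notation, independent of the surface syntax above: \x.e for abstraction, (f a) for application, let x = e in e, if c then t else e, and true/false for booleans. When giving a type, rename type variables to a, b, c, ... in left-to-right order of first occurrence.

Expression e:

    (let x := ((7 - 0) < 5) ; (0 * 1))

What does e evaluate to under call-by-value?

Answer: 0

Derivation:
step 0: (let x = ((7 - 0) < 5) in (0 * 1))
step 1: [delta@0.0] (let x = (7 < 5) in (0 * 1))
step 2: [delta@0] (let x = false in (0 * 1))
step 3: [let@root] (0 * 1)
step 4: [delta@root] 0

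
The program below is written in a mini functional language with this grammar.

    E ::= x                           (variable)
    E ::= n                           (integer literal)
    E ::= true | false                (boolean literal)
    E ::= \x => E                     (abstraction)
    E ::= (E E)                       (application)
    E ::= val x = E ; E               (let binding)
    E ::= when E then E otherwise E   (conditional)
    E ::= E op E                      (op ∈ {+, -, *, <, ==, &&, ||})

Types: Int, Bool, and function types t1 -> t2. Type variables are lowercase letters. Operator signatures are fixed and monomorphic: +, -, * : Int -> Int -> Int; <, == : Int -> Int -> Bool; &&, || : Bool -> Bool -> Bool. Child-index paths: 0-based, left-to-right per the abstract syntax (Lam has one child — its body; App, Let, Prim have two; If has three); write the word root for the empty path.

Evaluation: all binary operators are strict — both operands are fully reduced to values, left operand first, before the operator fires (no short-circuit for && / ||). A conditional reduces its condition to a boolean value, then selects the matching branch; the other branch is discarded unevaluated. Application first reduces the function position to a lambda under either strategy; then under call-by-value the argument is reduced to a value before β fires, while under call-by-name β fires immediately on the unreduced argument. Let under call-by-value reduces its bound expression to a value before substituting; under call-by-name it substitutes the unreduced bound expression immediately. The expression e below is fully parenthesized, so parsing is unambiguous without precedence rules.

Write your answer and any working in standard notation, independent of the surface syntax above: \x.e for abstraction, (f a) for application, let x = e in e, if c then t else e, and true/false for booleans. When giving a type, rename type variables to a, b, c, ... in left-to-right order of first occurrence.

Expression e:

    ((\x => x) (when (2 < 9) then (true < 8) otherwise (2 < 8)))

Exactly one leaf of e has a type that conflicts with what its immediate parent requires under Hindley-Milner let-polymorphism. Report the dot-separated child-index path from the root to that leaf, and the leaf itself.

Trace:
x : a
\x._ : a -> a
  unify Int ~ Int
  unify Int ~ Int
  unify Bool ~ Bool
  unify Bool ~ Int
  FAIL: mismatch Bool ~ Int

Answer: 1.1.0 : true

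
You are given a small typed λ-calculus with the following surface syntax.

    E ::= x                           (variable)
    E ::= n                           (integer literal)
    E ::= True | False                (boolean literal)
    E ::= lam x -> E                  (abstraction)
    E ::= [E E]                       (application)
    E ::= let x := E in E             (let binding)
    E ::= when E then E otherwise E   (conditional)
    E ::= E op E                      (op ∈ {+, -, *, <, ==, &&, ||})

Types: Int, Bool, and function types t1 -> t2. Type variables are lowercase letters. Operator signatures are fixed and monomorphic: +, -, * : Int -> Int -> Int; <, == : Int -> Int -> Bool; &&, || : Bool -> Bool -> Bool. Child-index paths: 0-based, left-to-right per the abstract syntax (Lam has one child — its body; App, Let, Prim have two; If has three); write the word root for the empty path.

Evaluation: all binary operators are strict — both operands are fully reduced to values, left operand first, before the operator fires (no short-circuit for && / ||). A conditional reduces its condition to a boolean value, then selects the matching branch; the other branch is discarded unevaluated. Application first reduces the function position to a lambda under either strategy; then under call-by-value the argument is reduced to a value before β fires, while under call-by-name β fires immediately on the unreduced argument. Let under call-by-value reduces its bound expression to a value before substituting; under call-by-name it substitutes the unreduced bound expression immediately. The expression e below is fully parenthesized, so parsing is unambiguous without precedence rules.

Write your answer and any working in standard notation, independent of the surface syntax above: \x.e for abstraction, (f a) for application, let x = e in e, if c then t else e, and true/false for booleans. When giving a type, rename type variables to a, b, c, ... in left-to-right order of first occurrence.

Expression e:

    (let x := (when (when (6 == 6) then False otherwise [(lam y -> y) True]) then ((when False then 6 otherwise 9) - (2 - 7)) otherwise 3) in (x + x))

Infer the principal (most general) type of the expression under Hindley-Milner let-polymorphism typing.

Answer: Int

Trace:
  unify Int ~ Int
  unify Int ~ Int
  unify Bool ~ Bool
y : a
\y._ : a -> a
  unify a -> a ~ Bool -> b
  unify a ~ Bool
  unify Bool ~ b
_ _ : Bool
  unify Bool ~ Bool
  unify Bool ~ Bool
  unify Bool ~ Bool
  unify Int ~ Int
  unify Int ~ Int
  unify Int ~ Int
  unify Int ~ Int
  unify Int ~ Int
  unify Int ~ Int
let x : Int
x : Int
  unify Int ~ Int
x : Int
  unify Int ~ Int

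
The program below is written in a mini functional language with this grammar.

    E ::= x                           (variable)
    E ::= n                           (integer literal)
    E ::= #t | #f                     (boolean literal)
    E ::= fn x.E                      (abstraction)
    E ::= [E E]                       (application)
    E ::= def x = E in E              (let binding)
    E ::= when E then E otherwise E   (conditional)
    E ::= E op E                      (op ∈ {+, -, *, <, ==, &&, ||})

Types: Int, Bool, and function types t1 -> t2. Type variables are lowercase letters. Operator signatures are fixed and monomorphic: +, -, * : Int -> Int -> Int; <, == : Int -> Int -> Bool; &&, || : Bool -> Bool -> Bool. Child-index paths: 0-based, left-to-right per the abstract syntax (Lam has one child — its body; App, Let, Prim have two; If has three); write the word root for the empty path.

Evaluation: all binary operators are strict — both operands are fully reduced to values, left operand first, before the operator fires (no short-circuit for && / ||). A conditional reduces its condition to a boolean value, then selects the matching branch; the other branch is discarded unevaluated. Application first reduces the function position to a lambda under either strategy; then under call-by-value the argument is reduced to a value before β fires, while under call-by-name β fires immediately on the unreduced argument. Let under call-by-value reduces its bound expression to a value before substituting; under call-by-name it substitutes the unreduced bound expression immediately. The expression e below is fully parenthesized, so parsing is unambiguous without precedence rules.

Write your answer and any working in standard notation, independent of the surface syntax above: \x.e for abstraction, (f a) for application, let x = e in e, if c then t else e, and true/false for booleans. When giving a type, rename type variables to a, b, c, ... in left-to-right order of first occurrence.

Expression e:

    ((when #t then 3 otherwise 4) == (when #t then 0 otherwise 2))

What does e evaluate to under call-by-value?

Answer: false

Trace:
step 0: ((if true then 3 else 4) == (if true then 0 else 2))
step 1: [if@0] (3 == (if true then 0 else 2))
step 2: [if@1] (3 == 0)
step 3: [delta@root] false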